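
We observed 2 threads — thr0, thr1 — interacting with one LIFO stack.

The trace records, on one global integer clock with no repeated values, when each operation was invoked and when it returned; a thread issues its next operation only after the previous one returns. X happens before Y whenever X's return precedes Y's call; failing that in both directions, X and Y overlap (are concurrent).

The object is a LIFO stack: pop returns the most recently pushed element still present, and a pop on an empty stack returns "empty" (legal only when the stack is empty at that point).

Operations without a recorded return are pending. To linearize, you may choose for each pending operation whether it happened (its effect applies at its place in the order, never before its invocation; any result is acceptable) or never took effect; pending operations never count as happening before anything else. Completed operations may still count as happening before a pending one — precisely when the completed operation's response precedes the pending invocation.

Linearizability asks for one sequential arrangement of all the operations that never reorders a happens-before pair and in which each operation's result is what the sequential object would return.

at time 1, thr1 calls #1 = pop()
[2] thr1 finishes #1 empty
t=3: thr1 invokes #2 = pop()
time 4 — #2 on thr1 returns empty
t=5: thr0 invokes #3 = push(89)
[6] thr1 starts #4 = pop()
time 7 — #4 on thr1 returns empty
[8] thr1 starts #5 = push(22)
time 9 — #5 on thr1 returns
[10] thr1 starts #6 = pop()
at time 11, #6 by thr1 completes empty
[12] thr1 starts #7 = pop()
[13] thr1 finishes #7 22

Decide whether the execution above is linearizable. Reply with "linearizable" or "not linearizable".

through event 10 a valid linearization exists; event 11 (#6 responding at time 11) ends that
exactly one order of the 5 completed ops respects real time; the LIFO stack replay fails
include/drop combinations of the 1 pending operation (#3) were all tried; none helps
sample order #1, #2, #4, #5, #6 (pending dropped) stalls at step 5 — #6 pop() → empty has no legal effect

not linearizable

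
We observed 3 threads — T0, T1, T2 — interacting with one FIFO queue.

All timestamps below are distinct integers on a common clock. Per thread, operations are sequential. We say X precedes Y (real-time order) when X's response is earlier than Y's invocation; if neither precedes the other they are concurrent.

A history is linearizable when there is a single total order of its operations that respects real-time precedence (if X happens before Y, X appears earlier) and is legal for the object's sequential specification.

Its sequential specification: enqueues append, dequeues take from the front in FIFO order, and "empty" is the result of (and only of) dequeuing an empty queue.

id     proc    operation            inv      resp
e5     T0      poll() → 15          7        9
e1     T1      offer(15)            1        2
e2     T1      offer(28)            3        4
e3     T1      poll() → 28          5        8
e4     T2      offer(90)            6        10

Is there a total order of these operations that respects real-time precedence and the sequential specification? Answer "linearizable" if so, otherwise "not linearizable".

linearizable

a witness: e1, e2, e4, e5, e3
step 1: e1 offer(15) — queue <15>
step 2: e2 offer(28) — queue <15,28>
step 3: e4 offer(90) — queue <15,28,90>
step 4: e5 poll() → 15 — queue <28,90>
step 5: e3 poll() → 28 — queue <90>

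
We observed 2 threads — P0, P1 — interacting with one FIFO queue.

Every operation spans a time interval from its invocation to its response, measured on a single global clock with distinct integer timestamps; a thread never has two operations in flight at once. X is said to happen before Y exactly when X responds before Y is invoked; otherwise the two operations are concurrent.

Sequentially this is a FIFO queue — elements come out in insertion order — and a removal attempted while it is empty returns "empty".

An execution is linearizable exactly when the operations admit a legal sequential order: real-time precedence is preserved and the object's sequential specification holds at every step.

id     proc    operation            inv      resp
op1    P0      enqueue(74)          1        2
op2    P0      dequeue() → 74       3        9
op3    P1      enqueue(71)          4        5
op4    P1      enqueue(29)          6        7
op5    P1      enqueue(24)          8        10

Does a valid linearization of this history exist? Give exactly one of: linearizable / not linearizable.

linearizable

witness order: op1, op2, op3, op4, op5
1. op1 enqueue(74), leaving queue <74>
2. op2 dequeue() → 74, leaving queue <>
3. op3 enqueue(71), leaving queue <71>
4. op4 enqueue(29), leaving queue <71,29>
5. op5 enqueue(24), leaving queue <71,29,24>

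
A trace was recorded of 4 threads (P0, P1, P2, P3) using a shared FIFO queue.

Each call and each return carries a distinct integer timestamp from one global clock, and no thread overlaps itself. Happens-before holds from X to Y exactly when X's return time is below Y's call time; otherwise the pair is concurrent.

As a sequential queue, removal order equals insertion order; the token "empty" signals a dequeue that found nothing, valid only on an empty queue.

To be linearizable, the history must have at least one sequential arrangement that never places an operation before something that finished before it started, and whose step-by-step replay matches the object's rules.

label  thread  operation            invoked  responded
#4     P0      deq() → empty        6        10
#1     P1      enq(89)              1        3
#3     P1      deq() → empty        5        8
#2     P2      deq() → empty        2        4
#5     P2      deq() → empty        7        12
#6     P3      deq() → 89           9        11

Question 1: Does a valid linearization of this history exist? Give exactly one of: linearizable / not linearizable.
not linearizable

prefix check: 1..10 passes, 1..11 fails once #6's time-11 response joins
checked exhaustively: 6 real-time-consistent orders of 5 completed operations, zero legal FIFO queue replays
completion choices over the 1 pending operation (#5) were checked; none helps
sample order #1, #2, #3, #4, #6 (pending dropped) stalls at step 2 — #2 deq() → empty has no legal effect
sample order #1, #2, #3, #6, #4 (pending dropped) stalls at step 2 — #2 deq() → empty has no legal effect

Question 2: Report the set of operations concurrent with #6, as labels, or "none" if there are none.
#4, #5

#6 runs from 9 to 11; window-overlapping ops are concurrent
#1 [1,3]: before
#2 [2,4]: before
#3 [5,8]: before
#4 [6,10]: concurrent
#5 [7,12]: concurrent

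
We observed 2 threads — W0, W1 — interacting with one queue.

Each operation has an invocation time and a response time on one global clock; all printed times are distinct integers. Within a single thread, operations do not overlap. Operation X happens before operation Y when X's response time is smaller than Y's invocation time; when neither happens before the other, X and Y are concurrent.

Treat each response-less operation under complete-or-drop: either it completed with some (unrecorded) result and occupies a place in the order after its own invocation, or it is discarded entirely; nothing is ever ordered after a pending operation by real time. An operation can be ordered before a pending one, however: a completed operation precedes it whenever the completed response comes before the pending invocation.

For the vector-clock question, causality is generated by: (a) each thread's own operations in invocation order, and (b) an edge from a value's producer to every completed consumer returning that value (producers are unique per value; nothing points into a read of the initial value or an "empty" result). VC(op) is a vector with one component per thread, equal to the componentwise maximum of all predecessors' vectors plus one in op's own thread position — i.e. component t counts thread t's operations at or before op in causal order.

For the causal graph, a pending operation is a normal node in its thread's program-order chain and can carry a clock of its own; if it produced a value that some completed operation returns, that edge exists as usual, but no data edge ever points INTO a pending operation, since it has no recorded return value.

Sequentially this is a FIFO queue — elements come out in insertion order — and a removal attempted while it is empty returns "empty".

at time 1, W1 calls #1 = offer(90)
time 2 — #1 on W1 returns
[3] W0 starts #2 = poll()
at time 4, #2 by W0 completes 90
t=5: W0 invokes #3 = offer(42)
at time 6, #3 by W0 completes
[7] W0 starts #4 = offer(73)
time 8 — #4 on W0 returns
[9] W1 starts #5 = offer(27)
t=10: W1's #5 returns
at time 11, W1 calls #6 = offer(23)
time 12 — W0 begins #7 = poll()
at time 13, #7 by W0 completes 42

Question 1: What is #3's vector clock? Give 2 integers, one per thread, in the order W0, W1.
(2, 1)

#1 (invocation 1): nothing precedes it; W1's component alone gives (0, 1)
#5, invoked 9, takes VC(#1)=(0, 1) under max, adds 1 for W1 → (0, 2)
#2, invoked 3, takes VC(#1)=(0, 1) under max, adds 1 for W0 → (1, 1)
#6, invoked 11, takes VC(#5)=(0, 2) under max, adds 1 for W1 → (0, 3)
#3, invoked 5, takes VC(#2)=(1, 1) under max, adds 1 for W0 → (2, 1)
#4, invoked 7, takes VC(#3)=(2, 1) under max, adds 1 for W0 → (3, 1)
#7, invoked 12, takes VC(#3)=(2, 1), VC(#4)=(3, 1) under max, adds 1 for W0 → (4, 1)
target: VC(#3) = (2, 1)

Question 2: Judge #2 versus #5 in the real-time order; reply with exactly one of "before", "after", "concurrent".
before

#2 spans [3,4], #5 spans [9,10]
resp(#2)=4 < inv(#5)=9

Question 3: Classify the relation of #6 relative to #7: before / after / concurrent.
concurrent

#6 spans [11,…), #7 spans [12,13]
the intervals overlap in both directions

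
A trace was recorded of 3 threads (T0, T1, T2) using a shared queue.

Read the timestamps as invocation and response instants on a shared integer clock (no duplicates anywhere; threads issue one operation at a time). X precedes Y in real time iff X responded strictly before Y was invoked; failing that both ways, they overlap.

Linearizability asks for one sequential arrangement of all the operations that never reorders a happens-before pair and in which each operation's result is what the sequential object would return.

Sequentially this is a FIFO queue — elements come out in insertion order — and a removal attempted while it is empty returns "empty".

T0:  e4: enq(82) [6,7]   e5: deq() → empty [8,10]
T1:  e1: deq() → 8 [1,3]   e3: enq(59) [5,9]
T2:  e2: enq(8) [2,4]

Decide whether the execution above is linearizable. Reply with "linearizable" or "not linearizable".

through event 9 a valid linearization exists; event 10 (e5 responding at time 10) ends that
all 6 real-time-respecting orders fail — 5 completed queue operations, no legal replay
one such order, e1, e2, e3, e4, e5, breaks at step 1 where e1 deq() → 8 is illegal
one such order, e1, e2, e4, e3, e5, breaks at step 1 where e1 deq() → 8 is illegal

not linearizable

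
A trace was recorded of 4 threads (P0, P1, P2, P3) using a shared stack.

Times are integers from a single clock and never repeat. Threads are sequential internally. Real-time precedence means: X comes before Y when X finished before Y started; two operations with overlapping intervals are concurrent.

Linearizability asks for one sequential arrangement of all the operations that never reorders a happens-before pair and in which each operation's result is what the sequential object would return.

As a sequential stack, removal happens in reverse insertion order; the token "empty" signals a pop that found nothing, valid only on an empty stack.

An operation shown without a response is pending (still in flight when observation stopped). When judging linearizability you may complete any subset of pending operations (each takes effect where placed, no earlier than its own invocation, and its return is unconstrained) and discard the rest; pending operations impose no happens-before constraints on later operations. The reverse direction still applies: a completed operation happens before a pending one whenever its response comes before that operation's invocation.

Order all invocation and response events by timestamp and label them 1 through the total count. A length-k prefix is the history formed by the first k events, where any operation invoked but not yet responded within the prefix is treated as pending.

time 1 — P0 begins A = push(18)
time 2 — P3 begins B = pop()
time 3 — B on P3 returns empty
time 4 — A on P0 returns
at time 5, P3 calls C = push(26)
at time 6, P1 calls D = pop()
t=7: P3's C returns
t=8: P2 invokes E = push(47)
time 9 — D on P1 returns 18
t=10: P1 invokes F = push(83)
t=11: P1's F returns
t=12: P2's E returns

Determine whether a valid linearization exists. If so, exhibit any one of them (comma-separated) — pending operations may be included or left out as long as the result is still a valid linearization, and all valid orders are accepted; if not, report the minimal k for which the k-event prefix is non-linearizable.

after step 1 (B pop() → empty): stack <>
after step 2 (A push(18)): stack <18>
after step 3 (D pop() → 18): stack <>
after step 4 (C push(26)): stack <26>
after step 5 (E push(47)): stack <26,47>
after step 6 (F push(83)): stack <26,47,83>

linearizable — witness: B, A, D, C, E, F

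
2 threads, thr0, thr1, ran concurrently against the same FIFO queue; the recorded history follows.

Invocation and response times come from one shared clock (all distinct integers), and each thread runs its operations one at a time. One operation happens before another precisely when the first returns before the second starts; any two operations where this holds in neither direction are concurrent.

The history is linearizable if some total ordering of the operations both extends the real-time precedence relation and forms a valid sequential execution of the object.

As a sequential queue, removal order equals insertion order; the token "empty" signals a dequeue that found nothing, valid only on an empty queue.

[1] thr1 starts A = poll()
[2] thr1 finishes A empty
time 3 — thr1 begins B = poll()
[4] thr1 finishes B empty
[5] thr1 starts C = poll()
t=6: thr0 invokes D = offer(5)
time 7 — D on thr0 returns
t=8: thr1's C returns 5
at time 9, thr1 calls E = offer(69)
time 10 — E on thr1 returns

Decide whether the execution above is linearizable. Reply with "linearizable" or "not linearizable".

a witness: A, B, D, C, E
1. A poll() → empty, leaving queue <>
2. B poll() → empty, leaving queue <>
3. D offer(5), leaving queue <5>
4. C poll() → 5, leaving queue <>
5. E offer(69), leaving queue <69>

linearizable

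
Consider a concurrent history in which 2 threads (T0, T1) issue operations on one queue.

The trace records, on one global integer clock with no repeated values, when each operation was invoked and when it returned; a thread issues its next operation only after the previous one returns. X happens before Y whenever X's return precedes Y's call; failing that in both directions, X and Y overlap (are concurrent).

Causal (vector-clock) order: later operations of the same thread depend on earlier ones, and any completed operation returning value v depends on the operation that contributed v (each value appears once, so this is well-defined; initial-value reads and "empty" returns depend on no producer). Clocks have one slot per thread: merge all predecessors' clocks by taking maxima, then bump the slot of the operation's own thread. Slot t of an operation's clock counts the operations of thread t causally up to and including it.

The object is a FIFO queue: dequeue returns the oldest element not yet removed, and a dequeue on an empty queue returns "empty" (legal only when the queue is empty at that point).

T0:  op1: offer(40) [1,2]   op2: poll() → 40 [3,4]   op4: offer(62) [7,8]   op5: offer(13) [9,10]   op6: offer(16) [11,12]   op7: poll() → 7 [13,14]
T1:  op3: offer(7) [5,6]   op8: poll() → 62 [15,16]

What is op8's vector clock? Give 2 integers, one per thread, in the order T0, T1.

root op op3, invoked 5: fresh clock plus T1's own tick → (0, 1)
root op op1, invoked 1: fresh clock plus T0's own tick → (1, 0)
op2, invoked 3, takes VC(op1)=(1, 0) under max, adds 1 for T0 → (2, 0)
op4, invoked 7, takes VC(op2)=(2, 0) under max, adds 1 for T0 → (3, 0)
op5, invoked 9, takes VC(op4)=(3, 0) under max, adds 1 for T0 → (4, 0)
op8, invoked 15, takes VC(op3)=(0, 1), VC(op4)=(3, 0) under max, adds 1 for T1 → (3, 2)
op6, invoked 11, takes VC(op5)=(4, 0) under max, adds 1 for T0 → (5, 0)
op7, invoked 13, takes VC(op3)=(0, 1), VC(op6)=(5, 0) under max, adds 1 for T0 → (6, 1)
target: VC(op8) = (3, 2)

(3, 2)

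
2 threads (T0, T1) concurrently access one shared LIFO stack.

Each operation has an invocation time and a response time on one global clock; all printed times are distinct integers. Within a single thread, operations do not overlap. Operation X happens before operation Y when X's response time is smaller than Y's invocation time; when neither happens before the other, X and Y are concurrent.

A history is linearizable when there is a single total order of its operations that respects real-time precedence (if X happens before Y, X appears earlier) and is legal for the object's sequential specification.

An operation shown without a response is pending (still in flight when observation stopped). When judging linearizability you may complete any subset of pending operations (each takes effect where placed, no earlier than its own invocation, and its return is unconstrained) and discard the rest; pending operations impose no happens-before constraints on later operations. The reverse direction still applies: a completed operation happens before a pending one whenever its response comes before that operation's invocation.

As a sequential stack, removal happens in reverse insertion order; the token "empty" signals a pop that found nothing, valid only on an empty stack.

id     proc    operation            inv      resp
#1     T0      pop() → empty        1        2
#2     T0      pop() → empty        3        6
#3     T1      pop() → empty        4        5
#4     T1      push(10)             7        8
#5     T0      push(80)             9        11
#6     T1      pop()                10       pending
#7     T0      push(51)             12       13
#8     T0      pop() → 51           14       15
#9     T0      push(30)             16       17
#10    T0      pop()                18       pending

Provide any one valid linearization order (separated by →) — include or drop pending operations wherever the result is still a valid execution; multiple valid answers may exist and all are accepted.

1. #1 pop() → empty, leaving stack <>
2. #2 pop() → empty, leaving stack <>
3. #3 pop() → empty, leaving stack <>
4. #4 push(10), leaving stack <10>
5. #5 push(80), leaving stack <10,80>
6. #6 pop() (pending, included), leaving stack <10>
7. #7 push(51), leaving stack <10,51>
8. #8 pop() → 51, leaving stack <10>
9. #9 push(30), leaving stack <10,30>

#1 → #2 → #3 → #4 → #5 → #6 → #7 → #8 → #9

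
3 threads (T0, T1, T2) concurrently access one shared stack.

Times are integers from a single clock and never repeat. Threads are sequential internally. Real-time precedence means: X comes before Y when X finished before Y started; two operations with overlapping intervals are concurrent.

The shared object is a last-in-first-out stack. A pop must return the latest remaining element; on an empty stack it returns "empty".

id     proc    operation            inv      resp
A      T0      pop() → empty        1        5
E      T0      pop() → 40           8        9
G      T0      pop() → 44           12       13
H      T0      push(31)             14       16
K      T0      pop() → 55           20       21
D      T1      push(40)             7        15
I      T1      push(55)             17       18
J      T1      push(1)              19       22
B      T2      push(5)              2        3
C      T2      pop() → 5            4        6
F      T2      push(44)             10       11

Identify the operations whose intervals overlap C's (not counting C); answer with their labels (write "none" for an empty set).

C runs from 4 to 6; window-overlapping ops are concurrent
A [1,5]: concurrent
B [2,3]: before
D [7,15]: after
E [8,9]: after
F [10,11]: after
G [12,13]: after
H [14,16]: after
I [17,18]: after
J [19,22]: after
K [20,21]: after

A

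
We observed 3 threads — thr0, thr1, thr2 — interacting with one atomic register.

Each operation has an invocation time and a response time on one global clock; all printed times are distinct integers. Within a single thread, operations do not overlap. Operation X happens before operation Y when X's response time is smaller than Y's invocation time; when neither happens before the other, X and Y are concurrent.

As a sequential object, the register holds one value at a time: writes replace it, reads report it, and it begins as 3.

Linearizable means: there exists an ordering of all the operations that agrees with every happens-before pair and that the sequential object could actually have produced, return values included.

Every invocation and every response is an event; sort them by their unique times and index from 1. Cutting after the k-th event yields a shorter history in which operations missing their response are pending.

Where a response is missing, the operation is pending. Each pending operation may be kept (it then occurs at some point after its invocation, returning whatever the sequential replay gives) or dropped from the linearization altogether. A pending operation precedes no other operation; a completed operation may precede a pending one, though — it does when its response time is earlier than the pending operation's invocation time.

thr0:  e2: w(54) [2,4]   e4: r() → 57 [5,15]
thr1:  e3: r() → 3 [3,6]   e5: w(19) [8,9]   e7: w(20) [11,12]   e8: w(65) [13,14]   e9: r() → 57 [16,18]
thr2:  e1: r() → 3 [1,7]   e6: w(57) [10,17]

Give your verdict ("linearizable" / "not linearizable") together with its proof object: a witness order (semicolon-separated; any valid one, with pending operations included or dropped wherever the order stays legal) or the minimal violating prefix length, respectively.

linearizable — witness: e1; e3; e2; e5; e7; e8; e6; e4; e9

step 1: e1 r() → 3 — value 3
step 2: e3 r() → 3 — value 3
step 3: e2 w(54) — value 54
step 4: e5 w(19) — value 19
step 5: e7 w(20) — value 20
step 6: e8 w(65) — value 65
step 7: e6 w(57) — value 57
step 8: e4 r() → 57 — value 57
step 9: e9 r() → 57 — value 57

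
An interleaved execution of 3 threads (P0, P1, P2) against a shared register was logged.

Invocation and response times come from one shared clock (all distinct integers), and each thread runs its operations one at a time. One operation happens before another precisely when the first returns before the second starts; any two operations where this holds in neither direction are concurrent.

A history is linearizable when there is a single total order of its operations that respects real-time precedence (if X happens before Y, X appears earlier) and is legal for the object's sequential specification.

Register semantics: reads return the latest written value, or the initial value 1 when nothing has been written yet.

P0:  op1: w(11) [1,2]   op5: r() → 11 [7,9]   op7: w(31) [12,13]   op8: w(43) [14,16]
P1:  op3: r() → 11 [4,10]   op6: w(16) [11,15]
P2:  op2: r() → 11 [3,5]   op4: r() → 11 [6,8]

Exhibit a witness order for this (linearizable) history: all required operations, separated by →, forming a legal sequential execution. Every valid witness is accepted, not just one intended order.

op1 → op2 → op3 → op4 → op5 → op6 → op7 → op8

after step 1 (op1 w(11)): value 11
after step 2 (op2 r() → 11): value 11
after step 3 (op3 r() → 11): value 11
after step 4 (op4 r() → 11): value 11
after step 5 (op5 r() → 11): value 11
after step 6 (op6 w(16)): value 16
after step 7 (op7 w(31)): value 31
after step 8 (op8 w(43)): value 43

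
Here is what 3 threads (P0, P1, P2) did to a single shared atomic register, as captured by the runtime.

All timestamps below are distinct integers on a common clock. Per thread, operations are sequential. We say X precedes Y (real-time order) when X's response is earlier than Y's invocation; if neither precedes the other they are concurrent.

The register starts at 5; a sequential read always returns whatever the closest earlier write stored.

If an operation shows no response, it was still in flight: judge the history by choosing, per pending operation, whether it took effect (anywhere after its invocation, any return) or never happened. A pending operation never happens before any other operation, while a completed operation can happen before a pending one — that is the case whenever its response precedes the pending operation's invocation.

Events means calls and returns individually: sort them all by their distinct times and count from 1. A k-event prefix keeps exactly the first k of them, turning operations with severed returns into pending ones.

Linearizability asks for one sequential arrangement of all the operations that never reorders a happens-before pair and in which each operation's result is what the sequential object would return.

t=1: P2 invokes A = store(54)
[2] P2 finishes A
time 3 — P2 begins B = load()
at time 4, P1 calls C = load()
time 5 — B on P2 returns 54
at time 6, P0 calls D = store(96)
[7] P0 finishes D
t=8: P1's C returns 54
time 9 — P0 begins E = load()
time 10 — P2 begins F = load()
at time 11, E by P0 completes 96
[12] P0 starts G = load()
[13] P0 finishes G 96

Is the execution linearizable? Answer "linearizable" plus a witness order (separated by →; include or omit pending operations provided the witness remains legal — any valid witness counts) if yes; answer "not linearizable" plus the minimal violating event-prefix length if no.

linearizable — witness: A → B → C → D → E → F → G

after step 1 (A store(54)): value 54
after step 2 (B load() → 54): value 54
after step 3 (C load() → 54): value 54
after step 4 (D store(96)): value 96
after step 5 (E load() → 96): value 96
after step 6 (F load() (pending, included)): value 96
after step 7 (G load() → 96): value 96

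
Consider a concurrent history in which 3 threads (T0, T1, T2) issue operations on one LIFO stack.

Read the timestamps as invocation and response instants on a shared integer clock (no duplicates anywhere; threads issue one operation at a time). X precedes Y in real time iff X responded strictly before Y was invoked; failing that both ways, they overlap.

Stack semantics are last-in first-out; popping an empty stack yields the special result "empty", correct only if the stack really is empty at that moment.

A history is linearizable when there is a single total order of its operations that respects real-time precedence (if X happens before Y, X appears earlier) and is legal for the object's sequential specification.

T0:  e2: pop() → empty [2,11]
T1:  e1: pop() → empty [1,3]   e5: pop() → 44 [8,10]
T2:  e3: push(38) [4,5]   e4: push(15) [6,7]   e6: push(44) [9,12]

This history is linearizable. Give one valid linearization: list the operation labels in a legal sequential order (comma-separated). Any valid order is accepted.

1. e1 pop() → empty, leaving stack <>
2. e2 pop() → empty, leaving stack <>
3. e3 push(38), leaving stack <38>
4. e4 push(15), leaving stack <38,15>
5. e6 push(44), leaving stack <38,15,44>
6. e5 pop() → 44, leaving stack <38,15>

e1, e2, e3, e4, e6, e5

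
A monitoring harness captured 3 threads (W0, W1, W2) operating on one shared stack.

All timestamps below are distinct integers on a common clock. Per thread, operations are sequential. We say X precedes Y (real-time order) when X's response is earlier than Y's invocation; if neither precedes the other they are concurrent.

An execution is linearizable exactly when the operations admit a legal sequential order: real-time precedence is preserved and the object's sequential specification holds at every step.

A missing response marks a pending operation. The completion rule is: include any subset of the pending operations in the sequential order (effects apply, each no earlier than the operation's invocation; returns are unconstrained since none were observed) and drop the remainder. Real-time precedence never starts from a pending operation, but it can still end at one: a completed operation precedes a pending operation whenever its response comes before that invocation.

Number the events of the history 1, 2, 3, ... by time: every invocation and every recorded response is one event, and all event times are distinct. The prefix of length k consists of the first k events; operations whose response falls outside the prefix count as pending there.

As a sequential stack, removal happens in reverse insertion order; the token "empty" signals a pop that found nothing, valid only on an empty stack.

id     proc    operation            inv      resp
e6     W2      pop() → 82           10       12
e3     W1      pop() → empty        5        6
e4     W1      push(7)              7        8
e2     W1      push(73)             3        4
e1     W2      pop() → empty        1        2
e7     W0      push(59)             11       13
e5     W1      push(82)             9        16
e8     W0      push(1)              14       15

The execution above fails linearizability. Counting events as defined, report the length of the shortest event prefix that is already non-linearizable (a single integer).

6

events 1..5 are linearizable, e.g. via e1, e2:
after step 1 (e1 pop() → empty): stack <>
after step 2 (e2 push(73)): stack <73>
event 6 — e3's response, time 6 — after it, nothing linearizes
one such order, e1, e2, e3, breaks at step 3 where e3 pop() → empty is illegal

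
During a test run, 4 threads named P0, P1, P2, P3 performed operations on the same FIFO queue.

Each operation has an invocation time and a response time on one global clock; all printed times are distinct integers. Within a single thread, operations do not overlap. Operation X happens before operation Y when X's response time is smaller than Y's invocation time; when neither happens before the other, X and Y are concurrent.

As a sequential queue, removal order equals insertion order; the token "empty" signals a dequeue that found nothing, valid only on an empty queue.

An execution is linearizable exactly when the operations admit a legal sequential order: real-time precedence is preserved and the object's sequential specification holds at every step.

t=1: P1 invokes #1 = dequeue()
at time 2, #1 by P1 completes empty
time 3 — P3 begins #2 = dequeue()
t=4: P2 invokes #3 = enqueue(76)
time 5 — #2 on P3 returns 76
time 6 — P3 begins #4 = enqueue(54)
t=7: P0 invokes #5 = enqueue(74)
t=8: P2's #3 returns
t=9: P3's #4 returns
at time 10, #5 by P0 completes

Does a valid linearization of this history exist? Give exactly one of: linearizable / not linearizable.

linearizable

a witness: #1, #3, #2, #4, #5
1. #1 dequeue() → empty, leaving queue <>
2. #3 enqueue(76), leaving queue <76>
3. #2 dequeue() → 76, leaving queue <>
4. #4 enqueue(54), leaving queue <54>
5. #5 enqueue(74), leaving queue <54,74>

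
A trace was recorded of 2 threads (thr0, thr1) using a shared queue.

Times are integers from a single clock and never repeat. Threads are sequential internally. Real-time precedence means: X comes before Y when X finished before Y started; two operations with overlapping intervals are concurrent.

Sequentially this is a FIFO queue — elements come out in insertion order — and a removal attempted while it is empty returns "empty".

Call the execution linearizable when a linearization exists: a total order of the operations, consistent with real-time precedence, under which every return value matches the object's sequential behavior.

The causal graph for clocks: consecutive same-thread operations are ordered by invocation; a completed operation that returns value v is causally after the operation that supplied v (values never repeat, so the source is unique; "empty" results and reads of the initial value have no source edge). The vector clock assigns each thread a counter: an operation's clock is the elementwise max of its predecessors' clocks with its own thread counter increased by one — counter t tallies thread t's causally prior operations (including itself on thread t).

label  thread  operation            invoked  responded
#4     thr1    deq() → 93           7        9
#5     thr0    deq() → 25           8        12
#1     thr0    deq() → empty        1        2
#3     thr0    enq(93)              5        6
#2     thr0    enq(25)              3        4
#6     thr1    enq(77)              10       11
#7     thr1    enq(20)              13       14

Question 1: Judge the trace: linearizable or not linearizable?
linearizable

a witness: #1, #2, #3, #5, #4, #6, #7
step 1: #1 deq() → empty — queue <>
step 2: #2 enq(25) — queue <25>
step 3: #3 enq(93) — queue <25,93>
step 4: #5 deq() → 25 — queue <93>
step 5: #4 deq() → 93 — queue <>
step 6: #6 enq(77) — queue <77>
step 7: #7 enq(20) — queue <77,20>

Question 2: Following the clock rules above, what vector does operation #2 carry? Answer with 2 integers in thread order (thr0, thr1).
Answer: (2, 0)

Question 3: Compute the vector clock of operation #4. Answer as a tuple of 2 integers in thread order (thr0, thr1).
Answer: (3, 1)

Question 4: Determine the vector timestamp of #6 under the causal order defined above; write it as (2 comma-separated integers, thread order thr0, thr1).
Answer: (3, 2)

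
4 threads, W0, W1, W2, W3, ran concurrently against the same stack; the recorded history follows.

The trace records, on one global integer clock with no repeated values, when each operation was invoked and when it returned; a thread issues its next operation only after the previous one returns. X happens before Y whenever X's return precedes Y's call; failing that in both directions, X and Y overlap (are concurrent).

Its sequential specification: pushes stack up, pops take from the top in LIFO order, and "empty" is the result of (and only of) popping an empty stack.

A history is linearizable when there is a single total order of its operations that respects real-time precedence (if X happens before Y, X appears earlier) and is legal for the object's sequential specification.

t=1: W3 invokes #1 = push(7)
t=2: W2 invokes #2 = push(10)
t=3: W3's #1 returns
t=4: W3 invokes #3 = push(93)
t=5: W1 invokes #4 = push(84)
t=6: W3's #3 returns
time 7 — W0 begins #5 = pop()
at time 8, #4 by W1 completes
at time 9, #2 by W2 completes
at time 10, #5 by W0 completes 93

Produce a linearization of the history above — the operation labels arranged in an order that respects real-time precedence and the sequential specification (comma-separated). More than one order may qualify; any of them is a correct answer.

1. #1 push(7), leaving stack <7>
2. #2 push(10), leaving stack <7,10>
3. #3 push(93), leaving stack <7,10,93>
4. #5 pop() → 93, leaving stack <7,10>
5. #4 push(84), leaving stack <7,10,84>

#1, #2, #3, #5, #4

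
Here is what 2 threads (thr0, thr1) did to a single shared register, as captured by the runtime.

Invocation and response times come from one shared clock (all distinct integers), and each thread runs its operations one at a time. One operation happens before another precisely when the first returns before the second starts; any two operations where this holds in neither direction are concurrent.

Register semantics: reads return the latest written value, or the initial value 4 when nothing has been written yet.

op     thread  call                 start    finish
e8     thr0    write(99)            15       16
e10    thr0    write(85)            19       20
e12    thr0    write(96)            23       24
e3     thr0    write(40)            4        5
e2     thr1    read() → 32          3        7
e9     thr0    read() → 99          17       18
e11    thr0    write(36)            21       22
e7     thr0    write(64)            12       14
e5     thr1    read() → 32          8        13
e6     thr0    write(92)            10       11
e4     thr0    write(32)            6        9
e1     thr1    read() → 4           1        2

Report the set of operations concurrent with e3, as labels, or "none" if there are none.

concurrent with e3 ([4,5]): every op whose interval crosses 4..5
e1 [1,2]: before
e2 [3,7]: concurrent
e4 [6,9]: after
e5 [8,13]: after
e6 [10,11]: after
e7 [12,14]: after
e8 [15,16]: after
e9 [17,18]: after
e10 [19,20]: after
e11 [21,22]: after
e12 [23,24]: after

e2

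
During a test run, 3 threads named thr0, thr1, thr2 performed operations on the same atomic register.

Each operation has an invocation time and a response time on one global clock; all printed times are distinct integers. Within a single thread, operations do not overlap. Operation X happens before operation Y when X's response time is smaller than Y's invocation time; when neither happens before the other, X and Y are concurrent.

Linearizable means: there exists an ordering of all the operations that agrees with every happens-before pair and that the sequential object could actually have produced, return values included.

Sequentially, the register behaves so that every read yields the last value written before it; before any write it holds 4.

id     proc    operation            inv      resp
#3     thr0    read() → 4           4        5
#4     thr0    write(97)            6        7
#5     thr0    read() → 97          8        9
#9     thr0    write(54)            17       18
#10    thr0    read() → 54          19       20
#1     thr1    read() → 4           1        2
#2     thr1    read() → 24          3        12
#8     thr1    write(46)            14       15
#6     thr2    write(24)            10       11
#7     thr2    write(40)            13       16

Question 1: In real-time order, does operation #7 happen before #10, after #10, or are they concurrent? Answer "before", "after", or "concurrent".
before

#7 spans [13,16], #10 spans [19,20]
resp(#7)=16 < inv(#10)=19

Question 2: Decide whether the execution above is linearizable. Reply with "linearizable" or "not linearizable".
linearizable

one valid linearization: #1, #3, #4, #5, #6, #2, #7, #8, #9, #10
after step 1 (#1 read() → 4): value 4
after step 2 (#3 read() → 4): value 4
after step 3 (#4 write(97)): value 97
after step 4 (#5 read() → 97): value 97
after step 5 (#6 write(24)): value 24
after step 6 (#2 read() → 24): value 24
after step 7 (#7 write(40)): value 40
after step 8 (#8 write(46)): value 46
after step 9 (#9 write(54)): value 54
after step 10 (#10 read() → 54): value 54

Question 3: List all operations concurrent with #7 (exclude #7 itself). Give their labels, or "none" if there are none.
#8

overlap test against #7 [13,16]: concurrent iff the interval meets 13..16
#1 [1,2]: before
#2 [3,12]: before
#3 [4,5]: before
#4 [6,7]: before
#5 [8,9]: before
#6 [10,11]: before
#8 [14,15]: concurrent
#9 [17,18]: after
#10 [19,20]: after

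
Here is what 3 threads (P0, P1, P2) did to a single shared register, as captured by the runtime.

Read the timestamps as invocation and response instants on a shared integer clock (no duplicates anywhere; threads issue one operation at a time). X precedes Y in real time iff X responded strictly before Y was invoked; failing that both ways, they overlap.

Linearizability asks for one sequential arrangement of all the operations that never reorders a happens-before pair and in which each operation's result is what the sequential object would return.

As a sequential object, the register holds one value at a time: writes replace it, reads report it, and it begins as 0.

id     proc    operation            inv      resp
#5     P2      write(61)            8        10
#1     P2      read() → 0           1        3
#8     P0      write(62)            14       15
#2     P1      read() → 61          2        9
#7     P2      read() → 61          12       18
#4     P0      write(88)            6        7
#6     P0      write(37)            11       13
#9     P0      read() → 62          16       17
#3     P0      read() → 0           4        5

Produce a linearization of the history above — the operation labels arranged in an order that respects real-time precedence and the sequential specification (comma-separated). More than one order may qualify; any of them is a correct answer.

1. #1 read() → 0, leaving value 0
2. #3 read() → 0, leaving value 0
3. #4 write(88), leaving value 88
4. #5 write(61), leaving value 61
5. #2 read() → 61, leaving value 61
6. #7 read() → 61, leaving value 61
7. #6 write(37), leaving value 37
8. #8 write(62), leaving value 62
9. #9 read() → 62, leaving value 62

#1, #3, #4, #5, #2, #7, #6, #8, #9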